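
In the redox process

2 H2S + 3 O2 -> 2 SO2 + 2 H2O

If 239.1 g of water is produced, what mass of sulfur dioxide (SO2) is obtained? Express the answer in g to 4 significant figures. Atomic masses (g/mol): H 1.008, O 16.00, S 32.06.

M(H2O) = 2(1.008) + 16.00 = 18.016 g/mol.
M(SO2) = 32.06 + 2(16.00) = 64.06 g/mol.
n(H2O) = 239.10 g / 18.016 g/mol = 13.272 mol.
From the equation the H2O:SO2 mole ratio is 2:2, so n(SO2) = 13.272 × 2/2 = 13.272 mol.
Mass of SO2 = 13.272 mol × 64.06 g/mol = 850.17 g.

850.2 g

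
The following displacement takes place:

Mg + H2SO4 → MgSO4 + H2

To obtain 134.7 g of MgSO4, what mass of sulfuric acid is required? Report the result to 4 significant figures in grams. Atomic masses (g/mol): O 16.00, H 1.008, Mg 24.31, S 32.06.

109.8 g

M(MgSO4) = 24.31 + 32.06 + 4(16.00) = 120.37 g/mol.
M(H2SO4) = 2(1.008) + 32.06 + 4(16.00) = 98.076 g/mol.
n(MgSO4) = 134.70 g / 120.37 g/mol = 1.1190 mol.
From the equation the MgSO4:H2SO4 mole ratio is 1:1, so n(H2SO4) = 1.1190 × 1/1 = 1.1190 mol.
Mass of H2SO4 = 1.1190 mol × 98.076 g/mol = 109.75 g.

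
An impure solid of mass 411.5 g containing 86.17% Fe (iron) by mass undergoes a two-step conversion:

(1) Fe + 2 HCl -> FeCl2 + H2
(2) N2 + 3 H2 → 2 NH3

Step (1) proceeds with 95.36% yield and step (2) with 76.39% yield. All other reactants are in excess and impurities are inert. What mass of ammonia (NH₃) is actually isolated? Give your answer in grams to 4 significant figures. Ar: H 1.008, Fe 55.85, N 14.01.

52.52 g

Pure Fe = 411.5 × 0.8617 = 354.59 g.
M(Fe) = 55.85 g/mol.
M(NH3) = 14.01 + 3(1.008) = 17.034 g/mol.
n(Fe) = 354.59 / 55.85 = 6.3490 mol.
Step 1 (Fe:H2 = 1:1): theoretical n(H2) = 6.3490 mol; at 95.36% yield, n(H2) = 6.0544 mol.
Step 2 (H2:NH3 = 3:2): theoretical n(NH3) = 4.0362 mol, so theoretical mass = 4.0362 × 17.034 = 68.753 g.
At 76.39% yield, actual mass of NH3 = 68.753 × 0.7639 = 52.521 g.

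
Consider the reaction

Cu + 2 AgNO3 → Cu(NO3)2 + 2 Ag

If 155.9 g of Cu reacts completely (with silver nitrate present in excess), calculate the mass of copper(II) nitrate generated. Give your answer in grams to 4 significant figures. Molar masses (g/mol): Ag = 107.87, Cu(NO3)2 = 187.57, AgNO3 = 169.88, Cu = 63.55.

460.1 g

n(Cu) = 155.90 g / 63.55 g/mol = 2.4532 mol.
From the equation the Cu:Cu(NO3)2 mole ratio is 1:1, so n(Cu(NO3)2) = 2.4532 × 1/1 = 2.4532 mol.
Mass of Cu(NO3)2 = 2.4532 mol × 187.57 g/mol = 460.14 g.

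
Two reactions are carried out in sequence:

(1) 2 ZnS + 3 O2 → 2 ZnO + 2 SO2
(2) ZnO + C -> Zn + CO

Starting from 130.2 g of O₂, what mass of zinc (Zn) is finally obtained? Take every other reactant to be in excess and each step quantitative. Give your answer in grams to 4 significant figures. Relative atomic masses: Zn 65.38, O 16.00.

177.3 g

M(O2) = 2(16.00) = 32.00 g/mol.
M(Zn) = 65.38 g/mol.
n(O2) = 130.20 / 32.00 = 4.0687 mol.
Step 1 gives a 3:2 ratio of O2 to ZnO, so n(ZnO) = 2.7125 mol.
In step 2 the ZnO:Zn ratio is 1:1, so n(Zn) = 2.7125 mol.
Mass of Zn = 2.7125 × 65.38 = 177.34 g.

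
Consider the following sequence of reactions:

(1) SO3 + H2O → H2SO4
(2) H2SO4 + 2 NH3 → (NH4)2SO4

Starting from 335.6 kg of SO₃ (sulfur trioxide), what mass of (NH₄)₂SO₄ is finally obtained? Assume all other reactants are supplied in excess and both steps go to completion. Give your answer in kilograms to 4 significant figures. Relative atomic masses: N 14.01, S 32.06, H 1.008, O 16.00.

553.9 kg

M(SO3) = 32.06 + 3(16.00) = 80.06 g/mol.
M((NH4)2SO4) = 2(14.01) + 8(1.008) + 32.06 + 4(16.00) = 132.144 g/mol.
335.6 kg = 335600 g.
n(SO3) = 335600 / 80.06 = 4191.9 mol.
Step 1 gives a 1:1 ratio of SO3 to H2SO4, so n(H2SO4) = 4191.9 mol.
In step 2 the H2SO4:(NH4)2SO4 ratio is 1:1, so n((NH4)2SO4) = 4191.9 mol.
Mass of (NH4)2SO4 = 4191.9 × 132.144 = 553930 g = 553.9 kg.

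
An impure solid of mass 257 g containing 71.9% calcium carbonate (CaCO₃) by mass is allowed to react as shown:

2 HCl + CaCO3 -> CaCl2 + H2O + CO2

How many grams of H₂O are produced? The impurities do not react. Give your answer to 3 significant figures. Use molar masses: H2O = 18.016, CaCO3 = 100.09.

Mass of pure CaCO3 = 257 g × 0.719 = 184.8 g.
n(CaCO3) = 184.8 g / 100.09 g/mol = 1.846 mol.
From the equation the CaCO3:H2O mole ratio is 1:1, so n(H2O) = 1.846 × 1/1 = 1.846 mol.
Mass of H2O = 1.846 mol × 18.016 g/mol = 33.26 g.

33.3 g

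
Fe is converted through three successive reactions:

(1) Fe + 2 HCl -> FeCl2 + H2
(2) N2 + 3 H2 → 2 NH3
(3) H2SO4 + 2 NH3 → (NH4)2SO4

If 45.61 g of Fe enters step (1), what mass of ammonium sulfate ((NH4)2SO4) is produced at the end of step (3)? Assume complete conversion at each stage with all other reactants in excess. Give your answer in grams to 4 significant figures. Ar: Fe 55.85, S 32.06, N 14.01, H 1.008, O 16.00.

35.97 g

M(Fe) = 55.85 g/mol.
M((NH4)2SO4) = 2(14.01) + 8(1.008) + 32.06 + 4(16.00) = 132.144 g/mol.
n(Fe) = 45.61 / 55.85 = 0.81665 mol.
Reaction (1): Fe→H2 ratio 1:1 ⇒ n(H2) = 0.81665 mol.
Reaction (2): H2→NH3 ratio 3:2 ⇒ n(NH3) = 0.54443 mol.
Reaction (3): NH3→(NH4)2SO4 ratio 2:1 ⇒ n((NH4)2SO4) = 0.27222 mol.
Mass of (NH4)2SO4 = 0.27222 × 132.144 = 35.972 g.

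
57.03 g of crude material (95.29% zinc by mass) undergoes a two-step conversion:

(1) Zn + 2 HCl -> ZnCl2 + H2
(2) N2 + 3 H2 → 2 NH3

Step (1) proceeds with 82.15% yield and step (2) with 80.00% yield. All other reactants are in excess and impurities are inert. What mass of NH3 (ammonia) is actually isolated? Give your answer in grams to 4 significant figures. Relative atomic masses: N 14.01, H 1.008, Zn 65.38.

6.203 g

Pure Zn = 57.03 × 0.9529 = 54.344 g.
M(Zn) = 65.38 g/mol.
M(NH3) = 14.01 + 3(1.008) = 17.034 g/mol.
n(Zn) = 54.344 / 65.38 = 0.83120 mol.
Step 1 (Zn:H2 = 1:1): theoretical n(H2) = 0.83120 mol; at 82.15% yield, n(H2) = 0.68283 mol.
Step 2 (H2:NH3 = 3:2): theoretical n(NH3) = 0.45522 mol, so theoretical mass = 0.45522 × 17.034 = 7.7542 g.
At 80.00% yield, actual mass of NH3 = 7.7542 × 0.8000 = 6.2034 g.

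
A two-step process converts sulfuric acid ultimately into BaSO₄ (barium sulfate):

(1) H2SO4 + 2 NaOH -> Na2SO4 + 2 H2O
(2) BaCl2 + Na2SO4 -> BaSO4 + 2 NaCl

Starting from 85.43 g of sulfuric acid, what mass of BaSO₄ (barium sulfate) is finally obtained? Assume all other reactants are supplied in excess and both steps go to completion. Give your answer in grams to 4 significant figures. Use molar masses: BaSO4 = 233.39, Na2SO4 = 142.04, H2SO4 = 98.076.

n(H2SO4) = 85.430 / 98.076 = 0.87106 mol.
Step 1 gives a 1:1 ratio of H2SO4 to Na2SO4, so n(Na2SO4) = 0.87106 mol.
In step 2 the Na2SO4:BaSO4 ratio is 1:1, so n(BaSO4) = 0.87106 mol.
Mass of BaSO4 = 0.87106 × 233.39 = 203.30 g.

203.3 g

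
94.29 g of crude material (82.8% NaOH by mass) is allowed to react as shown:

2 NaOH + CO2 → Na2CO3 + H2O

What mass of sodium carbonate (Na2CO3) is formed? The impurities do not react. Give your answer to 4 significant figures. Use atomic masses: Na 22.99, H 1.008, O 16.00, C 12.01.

Mass of pure NaOH = 94.29 g × 0.828 = 78.072 g.
M(NaOH) = 22.99 + 16.00 + 1.008 = 39.998 g/mol.
M(Na2CO3) = 2(22.99) + 12.01 + 3(16.00) = 105.99 g/mol.
n(NaOH) = 78.072 g / 39.998 g/mol = 1.9519 mol.
From the equation the NaOH:Na2CO3 mole ratio is 2:1, so n(Na2CO3) = 1.9519 × 1/2 = 0.97595 mol.
Mass of Na2CO3 = 0.97595 mol × 105.99 g/mol = 103.44 g.

103.4 g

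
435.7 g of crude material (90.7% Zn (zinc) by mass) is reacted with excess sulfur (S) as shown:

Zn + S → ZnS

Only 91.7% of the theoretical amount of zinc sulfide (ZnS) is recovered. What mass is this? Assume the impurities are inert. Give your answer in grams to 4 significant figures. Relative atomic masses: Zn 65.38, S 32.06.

540.1 g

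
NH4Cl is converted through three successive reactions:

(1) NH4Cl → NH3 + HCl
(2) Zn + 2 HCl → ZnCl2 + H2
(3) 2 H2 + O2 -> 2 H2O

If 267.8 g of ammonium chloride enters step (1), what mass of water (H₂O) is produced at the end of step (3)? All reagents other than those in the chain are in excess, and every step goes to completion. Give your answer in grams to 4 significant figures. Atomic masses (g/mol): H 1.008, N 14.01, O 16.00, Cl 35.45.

45.10 g

M(NH4Cl) = 14.01 + 4(1.008) + 35.45 = 53.492 g/mol.
M(H2O) = 2(1.008) + 16.00 = 18.016 g/mol.
n(NH4Cl) = 267.8 / 53.492 = 5.0064 mol.
Reaction (1): NH4Cl→HCl ratio 1:1 ⇒ n(HCl) = 5.0064 mol.
Reaction (2): HCl→H2 ratio 2:1 ⇒ n(H2) = 2.5032 mol.
Reaction (3): H2→H2O ratio 2:2 ⇒ n(H2O) = 2.5032 mol.
Mass of H2O = 2.5032 × 18.016 = 45.097 g.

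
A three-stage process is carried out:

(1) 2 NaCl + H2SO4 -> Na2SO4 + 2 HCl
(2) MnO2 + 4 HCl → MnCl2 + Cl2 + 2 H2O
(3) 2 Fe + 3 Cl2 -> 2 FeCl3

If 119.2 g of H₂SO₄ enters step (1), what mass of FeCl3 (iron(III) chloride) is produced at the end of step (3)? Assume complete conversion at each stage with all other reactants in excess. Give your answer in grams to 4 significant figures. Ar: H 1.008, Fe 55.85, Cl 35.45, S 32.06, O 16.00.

65.71 g

M(H2SO4) = 2(1.008) + 32.06 + 4(16.00) = 98.076 g/mol.
M(FeCl3) = 55.85 + 3(35.45) = 162.20 g/mol.
n(H2SO4) = 119.2 / 98.076 = 1.2154 mol.
Reaction (1): H2SO4→HCl ratio 1:2 ⇒ n(HCl) = 2.4308 mol.
Reaction (2): HCl→Cl2 ratio 4:1 ⇒ n(Cl2) = 0.60769 mol.
Reaction (3): Cl2→FeCl3 ratio 3:2 ⇒ n(FeCl3) = 0.40513 mol.
Mass of FeCl3 = 0.40513 × 162.20 = 65.712 g.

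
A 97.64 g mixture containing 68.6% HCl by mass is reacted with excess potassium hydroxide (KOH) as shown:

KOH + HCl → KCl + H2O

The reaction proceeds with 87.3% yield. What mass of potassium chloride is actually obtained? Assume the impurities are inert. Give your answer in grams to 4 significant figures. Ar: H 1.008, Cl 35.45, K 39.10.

119.6 g

Pure HCl available = 97.64 g × 0.686 = 66.981 g.
M(HCl) = 1.008 + 35.45 = 36.458 g/mol.
M(KCl) = 39.10 + 35.45 = 74.55 g/mol.
n(HCl) = 66.981 g / 36.458 g/mol = 1.8372 mol.
From the equation the HCl:KCl mole ratio is 1:1, so n(KCl) = 1.8372 × 1/1 = 1.8372 mol.
Mass of KCl = 1.8372 mol × 74.55 g/mol = 136.96 g.
Actual mass collected = 136.96 g × 0.873 = 119.57 g.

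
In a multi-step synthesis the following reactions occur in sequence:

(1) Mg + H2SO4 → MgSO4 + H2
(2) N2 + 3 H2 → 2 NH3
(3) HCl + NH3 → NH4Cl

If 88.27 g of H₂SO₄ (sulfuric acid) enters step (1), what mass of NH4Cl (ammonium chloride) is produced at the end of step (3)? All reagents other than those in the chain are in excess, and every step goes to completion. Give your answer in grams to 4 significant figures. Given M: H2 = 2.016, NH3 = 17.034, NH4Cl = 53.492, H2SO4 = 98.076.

32.10 g

n(H2SO4) = 88.27 / 98.076 = 0.90002 mol.
Reaction (1): H2SO4→H2 ratio 1:1 ⇒ n(H2) = 0.90002 mol.
Reaction (2): H2→NH3 ratio 3:2 ⇒ n(NH3) = 0.60001 mol.
Reaction (3): NH3→NH4Cl ratio 1:1 ⇒ n(NH4Cl) = 0.60001 mol.
Mass of NH4Cl = 0.60001 × 53.492 = 32.096 g.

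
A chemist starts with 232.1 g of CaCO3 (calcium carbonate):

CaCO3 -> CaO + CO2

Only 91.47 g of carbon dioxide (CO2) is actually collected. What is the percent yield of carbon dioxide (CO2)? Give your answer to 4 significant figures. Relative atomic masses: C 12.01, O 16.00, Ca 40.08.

89.63 %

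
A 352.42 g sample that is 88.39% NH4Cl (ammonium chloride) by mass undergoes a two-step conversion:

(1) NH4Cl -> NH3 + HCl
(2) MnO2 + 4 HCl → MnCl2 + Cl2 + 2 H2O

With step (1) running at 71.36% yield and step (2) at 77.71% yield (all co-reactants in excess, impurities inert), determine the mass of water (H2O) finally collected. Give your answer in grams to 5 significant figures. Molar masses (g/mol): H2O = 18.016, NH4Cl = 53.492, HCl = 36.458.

Pure NH4Cl = 352.42 × 0.8839 = 311.504 g.
n(NH4Cl) = 311.504 / 53.492 = 5.82338 mol.
Step 1 (NH4Cl:HCl = 1:1): theoretical n(HCl) = 5.82338 mol; at 71.36% yield, n(HCl) = 4.15556 mol.
Step 2 (HCl:H2O = 4:2): theoretical n(H2O) = 2.07778 mol, so theoretical mass = 2.07778 × 18.016 = 37.4333 g.
At 77.71% yield, actual mass of H2O = 37.4333 × 0.7771 = 29.0894 g.

29.089 g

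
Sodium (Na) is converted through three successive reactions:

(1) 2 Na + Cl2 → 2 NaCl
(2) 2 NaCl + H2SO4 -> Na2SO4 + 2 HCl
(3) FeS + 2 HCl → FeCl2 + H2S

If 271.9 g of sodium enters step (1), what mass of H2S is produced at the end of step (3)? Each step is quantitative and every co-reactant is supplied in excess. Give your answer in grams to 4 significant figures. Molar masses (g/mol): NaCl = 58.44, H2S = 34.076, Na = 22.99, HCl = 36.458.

201.5 g

n(Na) = 271.9 / 22.99 = 11.827 mol.
Reaction (1): Na→NaCl ratio 2:2 ⇒ n(NaCl) = 11.827 mol.
Reaction (2): NaCl→HCl ratio 2:2 ⇒ n(HCl) = 11.827 mol.
Reaction (3): HCl→H2S ratio 2:1 ⇒ n(H2S) = 5.9134 mol.
Mass of H2S = 5.9134 × 34.076 = 201.51 g.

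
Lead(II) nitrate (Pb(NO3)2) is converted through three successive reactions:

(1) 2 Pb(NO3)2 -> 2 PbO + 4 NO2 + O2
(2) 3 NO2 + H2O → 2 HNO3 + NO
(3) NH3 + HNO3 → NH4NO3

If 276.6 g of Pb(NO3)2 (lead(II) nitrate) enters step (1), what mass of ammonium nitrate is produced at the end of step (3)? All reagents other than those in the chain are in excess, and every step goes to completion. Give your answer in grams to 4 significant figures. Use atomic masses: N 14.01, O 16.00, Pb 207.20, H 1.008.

M(Pb(NO3)2) = 207.20 + 2(14.01) + 6(16.00) = 331.22 g/mol.
M(NH4NO3) = 2(14.01) + 4(1.008) + 3(16.00) = 80.052 g/mol.
n(Pb(NO3)2) = 276.6 / 331.22 = 0.83509 mol.
Reaction (1): Pb(NO3)2→NO2 ratio 2:4 ⇒ n(NO2) = 1.6702 mol.
Reaction (2): NO2→HNO3 ratio 3:2 ⇒ n(HNO3) = 1.1135 mol.
Reaction (3): HNO3→NH4NO3 ratio 1:1 ⇒ n(NH4NO3) = 1.1135 mol.
Mass of NH4NO3 = 1.1135 × 80.052 = 89.135 g.

89.13 g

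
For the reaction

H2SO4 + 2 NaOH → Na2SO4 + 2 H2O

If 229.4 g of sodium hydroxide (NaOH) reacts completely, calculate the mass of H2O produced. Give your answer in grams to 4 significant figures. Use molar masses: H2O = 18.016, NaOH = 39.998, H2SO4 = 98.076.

n(NaOH) = 229.40 g / 39.998 g/mol = 5.7353 mol.
From the equation the NaOH:H2O mole ratio is 2:2, so n(H2O) = 5.7353 × 2/2 = 5.7353 mol.
Mass of H2O = 5.7353 mol × 18.016 g/mol = 103.33 g.

103.3 g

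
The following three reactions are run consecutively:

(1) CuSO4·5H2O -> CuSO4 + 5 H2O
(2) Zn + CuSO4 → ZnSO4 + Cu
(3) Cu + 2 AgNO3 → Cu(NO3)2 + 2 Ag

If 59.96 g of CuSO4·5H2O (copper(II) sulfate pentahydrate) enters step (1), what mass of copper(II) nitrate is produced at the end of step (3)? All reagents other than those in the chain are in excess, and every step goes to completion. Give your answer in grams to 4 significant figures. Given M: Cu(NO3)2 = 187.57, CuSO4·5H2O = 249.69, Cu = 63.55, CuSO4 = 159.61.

45.04 g

n(CuSO4·5H2O) = 59.96 / 249.69 = 0.24014 mol.
Reaction (1): CuSO4·5H2O→CuSO4 ratio 1:1 ⇒ n(CuSO4) = 0.24014 mol.
Reaction (2): CuSO4→Cu ratio 1:1 ⇒ n(Cu) = 0.24014 mol.
Reaction (3): Cu→Cu(NO3)2 ratio 1:1 ⇒ n(Cu(NO3)2) = 0.24014 mol.
Mass of Cu(NO3)2 = 0.24014 × 187.57 = 45.043 g.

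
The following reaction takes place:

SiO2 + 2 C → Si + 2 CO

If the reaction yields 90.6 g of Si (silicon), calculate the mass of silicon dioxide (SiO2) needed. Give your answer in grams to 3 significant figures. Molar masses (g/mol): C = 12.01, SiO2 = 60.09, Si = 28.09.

n(Si) = 90.60 g / 28.09 g/mol = 3.225 mol.
From the equation the Si:SiO2 mole ratio is 1:1, so n(SiO2) = 3.225 × 1/1 = 3.225 mol.
Mass of SiO2 = 3.225 mol × 60.09 g/mol = 193.8 g.

194 g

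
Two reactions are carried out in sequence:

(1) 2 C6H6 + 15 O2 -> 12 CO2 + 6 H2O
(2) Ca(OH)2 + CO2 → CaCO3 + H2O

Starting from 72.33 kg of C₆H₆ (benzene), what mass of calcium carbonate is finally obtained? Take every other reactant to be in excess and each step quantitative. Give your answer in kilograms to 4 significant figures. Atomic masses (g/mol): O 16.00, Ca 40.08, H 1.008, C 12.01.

M(C6H6) = 6(12.01) + 6(1.008) = 78.108 g/mol.
M(CaCO3) = 40.08 + 12.01 + 3(16.00) = 100.09 g/mol.
72.33 kg = 72330 g.
n(C6H6) = 72330 / 78.108 = 926.03 mol.
Step 1 gives a 2:12 ratio of C6H6 to CO2, so n(CO2) = 5556.2 mol.
In step 2 the CO2:CaCO3 ratio is 1:1, so n(CaCO3) = 5556.2 mol.
Mass of CaCO3 = 5556.2 × 100.09 = 556120 g = 556.1 kg.

556.1 kg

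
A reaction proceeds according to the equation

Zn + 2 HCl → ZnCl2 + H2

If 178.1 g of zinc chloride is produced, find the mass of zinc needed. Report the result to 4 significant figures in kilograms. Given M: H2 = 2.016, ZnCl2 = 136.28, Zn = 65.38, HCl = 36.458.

n(ZnCl2) = 178.10 g / 136.28 g/mol = 1.3069 mol.
From the equation the ZnCl2:Zn mole ratio is 1:1, so n(Zn) = 1.3069 × 1/1 = 1.3069 mol.
Mass of Zn = 1.3069 mol × 65.38 g/mol = 85.443 g.
Converting to kg: 85.443 g = 0.08544 kg.

0.08544 kg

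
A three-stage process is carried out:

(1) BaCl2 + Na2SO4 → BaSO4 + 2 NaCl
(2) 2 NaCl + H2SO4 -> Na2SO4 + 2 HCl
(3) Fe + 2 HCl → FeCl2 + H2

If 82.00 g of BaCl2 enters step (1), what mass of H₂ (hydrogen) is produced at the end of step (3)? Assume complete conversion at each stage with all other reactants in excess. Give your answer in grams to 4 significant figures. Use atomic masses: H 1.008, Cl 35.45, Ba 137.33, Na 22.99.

0.7939 g

M(BaCl2) = 137.33 + 2(35.45) = 208.23 g/mol.
M(H2) = 2(1.008) = 2.016 g/mol.
n(BaCl2) = 82.00 / 208.23 = 0.39380 mol.
Reaction (1): BaCl2→NaCl ratio 1:2 ⇒ n(NaCl) = 0.78759 mol.
Reaction (2): NaCl→HCl ratio 2:2 ⇒ n(HCl) = 0.78759 mol.
Reaction (3): HCl→H2 ratio 2:1 ⇒ n(H2) = 0.39380 mol.
Mass of H2 = 0.39380 × 2.016 = 0.79389 g.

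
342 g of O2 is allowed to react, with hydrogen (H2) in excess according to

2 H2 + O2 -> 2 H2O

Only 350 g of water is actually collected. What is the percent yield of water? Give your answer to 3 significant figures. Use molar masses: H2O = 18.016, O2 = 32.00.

n(O2) = 342.0 g / 32.00 g/mol = 10.69 mol.
From the equation the O2:H2O mole ratio is 1:2, so n(H2O) = 10.69 × 2/1 = 21.38 mol.
Mass of H2O = 21.38 mol × 18.016 g/mol = 385.1 g.
This is the theoretical yield. Percent yield = 350 g / 385.1 g × 100% = 90.89%.

90.9 %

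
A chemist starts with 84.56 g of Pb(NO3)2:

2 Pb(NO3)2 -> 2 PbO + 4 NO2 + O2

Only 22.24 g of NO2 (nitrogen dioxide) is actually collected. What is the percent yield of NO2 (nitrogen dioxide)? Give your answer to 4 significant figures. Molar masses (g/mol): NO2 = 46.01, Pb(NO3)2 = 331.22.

94.67 %

n(Pb(NO3)2) = 84.560 g / 331.22 g/mol = 0.25530 mol.
From the equation the Pb(NO3)2:NO2 mole ratio is 2:4, so n(NO2) = 0.25530 × 4/2 = 0.51060 mol.
Mass of NO2 = 0.51060 mol × 46.01 g/mol = 23.493 g.
This is the theoretical yield. Percent yield = 22.24 g / 23.493 g × 100% = 94.668%.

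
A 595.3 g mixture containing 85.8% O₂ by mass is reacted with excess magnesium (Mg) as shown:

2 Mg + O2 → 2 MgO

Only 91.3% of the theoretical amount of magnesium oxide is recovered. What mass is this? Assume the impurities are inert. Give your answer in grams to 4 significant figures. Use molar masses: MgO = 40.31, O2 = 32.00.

1175 g

Pure O2 available = 595.3 g × 0.858 = 510.77 g.
n(O2) = 510.77 g / 32.00 g/mol = 15.961 mol.
From the equation the O2:MgO mole ratio is 1:2, so n(MgO) = 15.961 × 2/1 = 31.923 mol.
Mass of MgO = 31.923 mol × 40.31 g/mol = 1286.8 g.
Actual mass collected = 1286.8 g × 0.913 = 1174.9 g.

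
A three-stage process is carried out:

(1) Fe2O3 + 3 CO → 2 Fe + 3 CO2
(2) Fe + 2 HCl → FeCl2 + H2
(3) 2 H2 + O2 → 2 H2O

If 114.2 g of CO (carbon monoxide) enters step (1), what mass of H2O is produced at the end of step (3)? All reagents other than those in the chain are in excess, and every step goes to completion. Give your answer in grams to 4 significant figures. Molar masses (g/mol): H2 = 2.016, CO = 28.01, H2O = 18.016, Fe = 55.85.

n(CO) = 114.2 / 28.01 = 4.0771 mol.
Reaction (1): CO→Fe ratio 3:2 ⇒ n(Fe) = 2.7181 mol.
Reaction (2): Fe→H2 ratio 1:1 ⇒ n(H2) = 2.7181 mol.
Reaction (3): H2→H2O ratio 2:2 ⇒ n(H2O) = 2.7181 mol.
Mass of H2O = 2.7181 × 18.016 = 48.969 g.

48.97 g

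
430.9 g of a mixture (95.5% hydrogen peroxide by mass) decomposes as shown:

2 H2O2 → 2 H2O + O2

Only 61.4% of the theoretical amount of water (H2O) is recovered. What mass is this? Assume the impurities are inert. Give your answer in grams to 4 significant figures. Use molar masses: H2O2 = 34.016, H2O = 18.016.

Pure H2O2 available = 430.9 g × 0.955 = 411.51 g.
n(H2O2) = 411.51 g / 34.016 g/mol = 12.098 mol.
From the equation the H2O2:H2O mole ratio is 2:2, so n(H2O) = 12.098 × 2/2 = 12.098 mol.
Mass of H2O = 12.098 mol × 18.016 g/mol = 217.95 g.
Actual mass collected = 217.95 g × 0.614 = 133.82 g.

133.8 g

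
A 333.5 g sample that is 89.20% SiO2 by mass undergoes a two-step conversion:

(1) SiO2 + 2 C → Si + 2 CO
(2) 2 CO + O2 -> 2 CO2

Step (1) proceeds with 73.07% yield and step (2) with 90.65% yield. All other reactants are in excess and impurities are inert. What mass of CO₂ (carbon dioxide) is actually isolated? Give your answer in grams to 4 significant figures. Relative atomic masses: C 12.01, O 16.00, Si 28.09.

Pure SiO2 = 333.5 × 0.8920 = 297.48 g.
M(SiO2) = 28.09 + 2(16.00) = 60.09 g/mol.
M(CO2) = 12.01 + 2(16.00) = 44.01 g/mol.
n(SiO2) = 297.48 / 60.09 = 4.9506 mol.
Step 1 (SiO2:CO = 1:2): theoretical n(CO) = 9.9012 mol; at 73.07% yield, n(CO) = 7.2348 mol.
Step 2 (CO:CO2 = 2:2): theoretical n(CO2) = 7.2348 mol, so theoretical mass = 7.2348 × 44.01 = 318.40 g.
At 90.65% yield, actual mass of CO2 = 318.40 × 0.9065 = 288.63 g.

288.6 g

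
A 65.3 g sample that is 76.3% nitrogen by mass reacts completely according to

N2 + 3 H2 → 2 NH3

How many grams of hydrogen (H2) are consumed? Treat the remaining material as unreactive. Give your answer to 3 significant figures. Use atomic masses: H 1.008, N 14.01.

10.8 g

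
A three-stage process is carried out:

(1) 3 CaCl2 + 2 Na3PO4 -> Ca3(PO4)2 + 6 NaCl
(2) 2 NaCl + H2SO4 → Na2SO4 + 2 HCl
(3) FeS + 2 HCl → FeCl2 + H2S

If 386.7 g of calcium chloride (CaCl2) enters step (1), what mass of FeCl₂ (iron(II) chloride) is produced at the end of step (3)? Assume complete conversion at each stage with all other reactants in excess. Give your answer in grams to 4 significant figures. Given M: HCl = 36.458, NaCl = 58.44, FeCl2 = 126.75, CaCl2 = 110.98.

441.6 g

n(CaCl2) = 386.7 / 110.98 = 3.4844 mol.
Reaction (1): CaCl2→NaCl ratio 3:6 ⇒ n(NaCl) = 6.9688 mol.
Reaction (2): NaCl→HCl ratio 2:2 ⇒ n(HCl) = 6.9688 mol.
Reaction (3): HCl→FeCl2 ratio 2:1 ⇒ n(FeCl2) = 3.4844 mol.
Mass of FeCl2 = 3.4844 × 126.75 = 441.65 g.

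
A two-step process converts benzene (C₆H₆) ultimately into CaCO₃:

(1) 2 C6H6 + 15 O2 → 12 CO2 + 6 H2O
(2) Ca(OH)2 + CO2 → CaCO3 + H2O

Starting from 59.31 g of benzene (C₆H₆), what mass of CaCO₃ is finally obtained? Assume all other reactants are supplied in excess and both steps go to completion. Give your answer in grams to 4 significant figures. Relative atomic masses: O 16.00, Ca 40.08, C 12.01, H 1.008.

456.0 g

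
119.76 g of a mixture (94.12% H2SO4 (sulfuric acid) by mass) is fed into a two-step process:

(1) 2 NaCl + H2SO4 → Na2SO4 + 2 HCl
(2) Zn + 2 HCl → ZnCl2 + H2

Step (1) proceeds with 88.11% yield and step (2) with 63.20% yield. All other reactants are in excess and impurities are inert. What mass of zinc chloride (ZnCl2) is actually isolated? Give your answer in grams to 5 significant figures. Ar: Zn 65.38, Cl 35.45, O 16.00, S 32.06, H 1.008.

87.218 g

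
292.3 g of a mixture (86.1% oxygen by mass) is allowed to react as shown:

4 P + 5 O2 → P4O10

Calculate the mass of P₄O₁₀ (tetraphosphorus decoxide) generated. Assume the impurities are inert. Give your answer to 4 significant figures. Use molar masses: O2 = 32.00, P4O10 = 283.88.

446.5 g

Mass of pure O2 = 292.3 g × 0.861 = 251.67 g.
n(O2) = 251.67 g / 32.00 g/mol = 7.8647 mol.
From the equation the O2:P4O10 mole ratio is 5:1, so n(P4O10) = 7.8647 × 1/5 = 1.5729 mol.
Mass of P4O10 = 1.5729 mol × 283.88 g/mol = 446.53 g.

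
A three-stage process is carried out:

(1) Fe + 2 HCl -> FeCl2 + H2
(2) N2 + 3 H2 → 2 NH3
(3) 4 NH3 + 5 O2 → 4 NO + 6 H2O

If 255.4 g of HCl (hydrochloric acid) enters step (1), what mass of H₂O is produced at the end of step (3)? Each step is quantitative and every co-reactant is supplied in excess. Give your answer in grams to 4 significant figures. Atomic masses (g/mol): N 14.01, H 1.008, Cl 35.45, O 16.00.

M(HCl) = 1.008 + 35.45 = 36.458 g/mol.
M(H2O) = 2(1.008) + 16.00 = 18.016 g/mol.
n(HCl) = 255.4 / 36.458 = 7.0053 mol.
Reaction (1): HCl→H2 ratio 2:1 ⇒ n(H2) = 3.5027 mol.
Reaction (2): H2→NH3 ratio 3:2 ⇒ n(NH3) = 2.3351 mol.
Reaction (3): NH3→H2O ratio 4:6 ⇒ n(H2O) = 3.5027 mol.
Mass of H2O = 3.5027 × 18.016 = 63.104 g.

63.10 g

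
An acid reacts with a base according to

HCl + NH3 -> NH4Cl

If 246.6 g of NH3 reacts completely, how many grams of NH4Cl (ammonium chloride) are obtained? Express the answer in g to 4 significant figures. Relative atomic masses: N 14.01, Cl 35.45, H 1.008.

M(NH3) = 14.01 + 3(1.008) = 17.034 g/mol.
M(NH4Cl) = 14.01 + 4(1.008) + 35.45 = 53.492 g/mol.
n(NH3) = 246.60 g / 17.034 g/mol = 14.477 mol.
From the equation the NH3:NH4Cl mole ratio is 1:1, so n(NH4Cl) = 14.477 × 1/1 = 14.477 mol.
Mass of NH4Cl = 14.477 mol × 53.492 g/mol = 774.40 g.

774.4 g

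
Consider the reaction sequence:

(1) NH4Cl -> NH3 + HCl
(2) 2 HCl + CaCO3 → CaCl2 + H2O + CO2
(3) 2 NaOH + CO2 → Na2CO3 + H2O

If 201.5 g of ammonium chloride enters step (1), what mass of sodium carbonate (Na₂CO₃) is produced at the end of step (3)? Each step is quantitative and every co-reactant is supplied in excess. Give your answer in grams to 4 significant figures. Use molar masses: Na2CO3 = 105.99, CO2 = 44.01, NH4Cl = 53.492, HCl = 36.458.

n(NH4Cl) = 201.5 / 53.492 = 3.7669 mol.
Reaction (1): NH4Cl→HCl ratio 1:1 ⇒ n(HCl) = 3.7669 mol.
Reaction (2): HCl→CO2 ratio 2:1 ⇒ n(CO2) = 1.8835 mol.
Reaction (3): CO2→Na2CO3 ratio 1:1 ⇒ n(Na2CO3) = 1.8835 mol.
Mass of Na2CO3 = 1.8835 × 105.99 = 199.63 g.

199.6 g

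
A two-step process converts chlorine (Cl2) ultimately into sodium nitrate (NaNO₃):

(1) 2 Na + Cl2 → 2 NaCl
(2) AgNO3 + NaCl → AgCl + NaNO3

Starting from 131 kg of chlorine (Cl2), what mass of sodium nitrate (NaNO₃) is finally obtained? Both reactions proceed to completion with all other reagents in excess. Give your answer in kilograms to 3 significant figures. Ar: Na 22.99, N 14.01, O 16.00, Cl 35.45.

314 kg

M(Cl2) = 2(35.45) = 70.90 g/mol.
M(NaNO3) = 22.99 + 14.01 + 3(16.00) = 85.00 g/mol.
131 kg = 131000 g.
n(Cl2) = 131000 / 70.90 = 1848 mol.
Step 1 gives a 1:2 ratio of Cl2 to NaCl, so n(NaCl) = 3695 mol.
In step 2 the NaCl:NaNO3 ratio is 1:1, so n(NaNO3) = 3695 mol.
Mass of NaNO3 = 3695 × 85.00 = 314100 g = 314 kg.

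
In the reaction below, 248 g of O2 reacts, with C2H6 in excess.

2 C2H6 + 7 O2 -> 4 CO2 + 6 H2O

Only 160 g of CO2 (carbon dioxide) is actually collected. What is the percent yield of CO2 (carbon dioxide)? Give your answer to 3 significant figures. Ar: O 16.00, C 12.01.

82.1 %

M(O2) = 2(16.00) = 32.00 g/mol.
M(CO2) = 12.01 + 2(16.00) = 44.01 g/mol.
n(O2) = 248.0 g / 32.00 g/mol = 7.750 mol.
From the equation the O2:CO2 mole ratio is 7:4, so n(CO2) = 7.750 × 4/7 = 4.429 mol.
Mass of CO2 = 4.429 mol × 44.01 g/mol = 194.9 g.
This is the theoretical yield. Percent yield = 160 g / 194.9 g × 100% = 82.09%.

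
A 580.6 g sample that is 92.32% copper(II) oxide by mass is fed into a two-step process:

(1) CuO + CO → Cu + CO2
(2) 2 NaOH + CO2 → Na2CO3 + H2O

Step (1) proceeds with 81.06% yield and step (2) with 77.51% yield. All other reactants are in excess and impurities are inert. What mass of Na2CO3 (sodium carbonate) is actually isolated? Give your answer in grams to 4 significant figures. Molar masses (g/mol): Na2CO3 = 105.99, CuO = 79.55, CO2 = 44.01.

448.7 g

Pure CuO = 580.6 × 0.9232 = 536.01 g.
n(CuO) = 536.01 / 79.55 = 6.7380 mol.
Step 1 (CuO:CO2 = 1:1): theoretical n(CO2) = 6.7380 mol; at 81.06% yield, n(CO2) = 5.4618 mol.
Step 2 (CO2:Na2CO3 = 1:1): theoretical n(Na2CO3) = 5.4618 mol, so theoretical mass = 5.4618 × 105.99 = 578.90 g.
At 77.51% yield, actual mass of Na2CO3 = 578.90 × 0.7751 = 448.71 g.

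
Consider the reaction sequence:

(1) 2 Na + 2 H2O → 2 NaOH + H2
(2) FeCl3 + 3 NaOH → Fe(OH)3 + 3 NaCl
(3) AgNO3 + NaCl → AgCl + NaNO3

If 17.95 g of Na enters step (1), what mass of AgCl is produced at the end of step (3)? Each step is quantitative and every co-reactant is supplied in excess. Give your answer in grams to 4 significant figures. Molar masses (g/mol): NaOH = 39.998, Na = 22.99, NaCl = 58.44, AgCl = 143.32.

111.9 g

n(Na) = 17.95 / 22.99 = 0.78077 mol.
Reaction (1): Na→NaOH ratio 2:2 ⇒ n(NaOH) = 0.78077 mol.
Reaction (2): NaOH→NaCl ratio 3:3 ⇒ n(NaCl) = 0.78077 mol.
Reaction (3): NaCl→AgCl ratio 1:1 ⇒ n(AgCl) = 0.78077 mol.
Mass of AgCl = 0.78077 × 143.32 = 111.90 g.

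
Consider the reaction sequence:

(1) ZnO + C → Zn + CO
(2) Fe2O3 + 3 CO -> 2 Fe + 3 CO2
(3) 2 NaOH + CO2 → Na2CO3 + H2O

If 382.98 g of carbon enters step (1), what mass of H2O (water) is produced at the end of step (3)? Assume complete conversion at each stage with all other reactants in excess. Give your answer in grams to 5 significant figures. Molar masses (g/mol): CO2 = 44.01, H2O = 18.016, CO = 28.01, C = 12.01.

574.50 g

n(C) = 382.98 / 12.01 = 31.8884 mol.
Reaction (1): C→CO ratio 1:1 ⇒ n(CO) = 31.8884 mol.
Reaction (2): CO→CO2 ratio 3:3 ⇒ n(CO2) = 31.8884 mol.
Reaction (3): CO2→H2O ratio 1:1 ⇒ n(H2O) = 31.8884 mol.
Mass of H2O = 31.8884 × 18.016 = 574.502 g.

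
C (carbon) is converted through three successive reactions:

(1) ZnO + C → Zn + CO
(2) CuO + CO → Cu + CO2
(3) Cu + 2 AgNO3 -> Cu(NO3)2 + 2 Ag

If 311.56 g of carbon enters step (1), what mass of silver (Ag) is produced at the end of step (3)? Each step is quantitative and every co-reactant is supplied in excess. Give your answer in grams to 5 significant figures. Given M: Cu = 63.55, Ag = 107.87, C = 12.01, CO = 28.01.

5596.7 g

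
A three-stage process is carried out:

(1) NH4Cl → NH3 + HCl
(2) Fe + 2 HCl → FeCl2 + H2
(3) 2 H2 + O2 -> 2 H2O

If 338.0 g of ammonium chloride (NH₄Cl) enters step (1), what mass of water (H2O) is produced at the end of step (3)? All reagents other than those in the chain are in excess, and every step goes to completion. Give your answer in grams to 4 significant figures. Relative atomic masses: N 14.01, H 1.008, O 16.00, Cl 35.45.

56.92 g

M(NH4Cl) = 14.01 + 4(1.008) + 35.45 = 53.492 g/mol.
M(H2O) = 2(1.008) + 16.00 = 18.016 g/mol.
n(NH4Cl) = 338.0 / 53.492 = 6.3187 mol.
Reaction (1): NH4Cl→HCl ratio 1:1 ⇒ n(HCl) = 6.3187 mol.
Reaction (2): HCl→H2 ratio 2:1 ⇒ n(H2) = 3.1594 mol.
Reaction (3): H2→H2O ratio 2:2 ⇒ n(H2O) = 3.1594 mol.
Mass of H2O = 3.1594 × 18.016 = 56.919 g.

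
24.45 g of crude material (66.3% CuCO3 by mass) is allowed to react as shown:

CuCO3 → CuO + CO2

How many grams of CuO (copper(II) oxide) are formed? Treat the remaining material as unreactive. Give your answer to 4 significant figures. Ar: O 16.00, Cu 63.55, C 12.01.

Mass of pure CuCO3 = 24.45 g × 0.663 = 16.210 g.
M(CuCO3) = 63.55 + 12.01 + 3(16.00) = 123.56 g/mol.
M(CuO) = 63.55 + 16.00 = 79.55 g/mol.
n(CuCO3) = 16.210 g / 123.56 g/mol = 0.13119 mol.
From the equation the CuCO3:CuO mole ratio is 1:1, so n(CuO) = 0.13119 × 1/1 = 0.13119 mol.
Mass of CuO = 0.13119 mol × 79.55 g/mol = 10.436 g.

10.44 g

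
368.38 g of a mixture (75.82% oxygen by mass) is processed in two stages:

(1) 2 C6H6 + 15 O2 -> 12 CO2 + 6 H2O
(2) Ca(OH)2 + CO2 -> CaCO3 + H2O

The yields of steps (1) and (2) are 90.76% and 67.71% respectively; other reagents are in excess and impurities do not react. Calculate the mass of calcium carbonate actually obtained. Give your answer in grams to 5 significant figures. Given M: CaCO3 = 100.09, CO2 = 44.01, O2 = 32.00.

429.49 g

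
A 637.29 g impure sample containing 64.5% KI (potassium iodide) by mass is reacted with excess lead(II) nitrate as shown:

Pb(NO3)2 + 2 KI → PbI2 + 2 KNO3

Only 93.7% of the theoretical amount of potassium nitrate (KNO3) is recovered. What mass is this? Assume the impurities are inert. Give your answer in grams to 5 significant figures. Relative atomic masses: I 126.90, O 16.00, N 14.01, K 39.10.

Pure KI available = 637.29 g × 0.645 = 411.052 g.
M(KI) = 39.10 + 126.90 = 166.00 g/mol.
M(KNO3) = 39.10 + 14.01 + 3(16.00) = 101.11 g/mol.
n(KI) = 411.052 g / 166.00 g/mol = 2.47622 mol.
From the equation the KI:KNO3 mole ratio is 2:2, so n(KNO3) = 2.47622 × 2/2 = 2.47622 mol.
Mass of KNO3 = 2.47622 mol × 101.11 g/mol = 250.370 g.
Actual mass collected = 250.370 g × 0.937 = 234.597 g.

234.60 g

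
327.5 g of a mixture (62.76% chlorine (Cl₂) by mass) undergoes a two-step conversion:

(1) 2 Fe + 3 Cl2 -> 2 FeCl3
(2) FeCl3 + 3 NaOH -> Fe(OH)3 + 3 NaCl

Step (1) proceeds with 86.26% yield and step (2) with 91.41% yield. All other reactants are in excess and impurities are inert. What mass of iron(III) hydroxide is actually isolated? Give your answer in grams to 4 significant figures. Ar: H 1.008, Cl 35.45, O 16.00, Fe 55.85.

162.9 g

Pure Cl2 = 327.5 × 0.6276 = 205.54 g.
M(Cl2) = 2(35.45) = 70.90 g/mol.
M(Fe(OH)3) = 55.85 + 3(16.00) + 3(1.008) = 106.874 g/mol.
n(Cl2) = 205.54 / 70.90 = 2.8990 mol.
Step 1 (Cl2:FeCl3 = 3:2): theoretical n(FeCl3) = 1.9327 mol; at 86.26% yield, n(FeCl3) = 1.6671 mol.
Step 2 (FeCl3:Fe(OH)3 = 1:1): theoretical n(Fe(OH)3) = 1.6671 mol, so theoretical mass = 1.6671 × 106.874 = 178.17 g.
At 91.41% yield, actual mass of Fe(OH)3 = 178.17 × 0.9141 = 162.87 g.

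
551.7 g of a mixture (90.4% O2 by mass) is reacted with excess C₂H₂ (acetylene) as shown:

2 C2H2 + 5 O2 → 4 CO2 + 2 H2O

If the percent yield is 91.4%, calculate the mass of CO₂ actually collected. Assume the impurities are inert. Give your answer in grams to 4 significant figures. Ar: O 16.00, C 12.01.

Pure O2 available = 551.7 g × 0.904 = 498.74 g.
M(O2) = 2(16.00) = 32.00 g/mol.
M(CO2) = 12.01 + 2(16.00) = 44.01 g/mol.
n(O2) = 498.74 g / 32.00 g/mol = 15.586 mol.
From the equation the O2:CO2 mole ratio is 5:4, so n(CO2) = 15.586 × 4/5 = 12.468 mol.
Mass of CO2 = 12.468 mol × 44.01 g/mol = 548.74 g.
Actual mass collected = 548.74 g × 0.914 = 501.54 g.

501.5 g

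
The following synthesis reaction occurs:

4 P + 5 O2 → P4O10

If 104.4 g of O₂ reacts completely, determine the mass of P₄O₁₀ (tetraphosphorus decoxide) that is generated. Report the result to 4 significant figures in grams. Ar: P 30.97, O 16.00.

185.2 g

M(O2) = 2(16.00) = 32.00 g/mol.
M(P4O10) = 4(30.97) + 10(16.00) = 283.88 g/mol.
n(O2) = 104.40 g / 32.00 g/mol = 3.2625 mol.
From the equation the O2:P4O10 mole ratio is 5:1, so n(P4O10) = 3.2625 × 1/5 = 0.65250 mol.
Mass of P4O10 = 0.65250 mol × 283.88 g/mol = 185.23 g.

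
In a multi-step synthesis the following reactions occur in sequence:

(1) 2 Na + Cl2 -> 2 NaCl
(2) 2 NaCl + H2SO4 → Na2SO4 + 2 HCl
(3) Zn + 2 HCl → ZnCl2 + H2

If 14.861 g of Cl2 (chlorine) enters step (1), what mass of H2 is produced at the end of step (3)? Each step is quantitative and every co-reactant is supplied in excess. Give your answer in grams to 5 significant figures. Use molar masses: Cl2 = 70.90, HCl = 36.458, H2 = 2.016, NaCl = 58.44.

0.42256 g

n(Cl2) = 14.861 / 70.90 = 0.209605 mol.
Reaction (1): Cl2→NaCl ratio 1:2 ⇒ n(NaCl) = 0.419210 mol.
Reaction (2): NaCl→HCl ratio 2:2 ⇒ n(HCl) = 0.419210 mol.
Reaction (3): HCl→H2 ratio 2:1 ⇒ n(H2) = 0.209605 mol.
Mass of H2 = 0.209605 × 2.016 = 0.422564 g.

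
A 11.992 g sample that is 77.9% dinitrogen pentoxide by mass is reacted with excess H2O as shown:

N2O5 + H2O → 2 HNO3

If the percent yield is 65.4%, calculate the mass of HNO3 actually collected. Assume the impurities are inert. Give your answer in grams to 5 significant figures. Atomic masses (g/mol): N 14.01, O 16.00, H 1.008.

Pure N2O5 available = 11.992 g × 0.779 = 9.34177 g.
M(N2O5) = 2(14.01) + 5(16.00) = 108.02 g/mol.
M(HNO3) = 1.008 + 14.01 + 3(16.00) = 63.018 g/mol.
n(N2O5) = 9.34177 g / 108.02 g/mol = 0.0864818 mol.
From the equation the N2O5:HNO3 mole ratio is 1:2, so n(HNO3) = 0.0864818 × 2/1 = 0.172964 mol.
Mass of HNO3 = 0.172964 mol × 63.018 g/mol = 10.8998 g.
Actual mass collected = 10.8998 g × 0.654 = 7.12849 g.

7.1285 g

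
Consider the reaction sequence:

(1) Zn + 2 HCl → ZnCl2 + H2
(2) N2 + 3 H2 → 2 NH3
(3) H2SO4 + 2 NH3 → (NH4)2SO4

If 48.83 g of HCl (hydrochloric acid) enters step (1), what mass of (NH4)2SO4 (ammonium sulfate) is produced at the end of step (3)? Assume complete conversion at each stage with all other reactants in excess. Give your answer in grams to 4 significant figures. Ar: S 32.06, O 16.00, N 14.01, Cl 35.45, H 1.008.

29.50 g

M(HCl) = 1.008 + 35.45 = 36.458 g/mol.
M((NH4)2SO4) = 2(14.01) + 8(1.008) + 32.06 + 4(16.00) = 132.144 g/mol.
n(HCl) = 48.83 / 36.458 = 1.3393 mol.
Reaction (1): HCl→H2 ratio 2:1 ⇒ n(H2) = 0.66967 mol.
Reaction (2): H2→NH3 ratio 3:2 ⇒ n(NH3) = 0.44645 mol.
Reaction (3): NH3→(NH4)2SO4 ratio 2:1 ⇒ n((NH4)2SO4) = 0.22322 mol.
Mass of (NH4)2SO4 = 0.22322 × 132.144 = 29.498 g.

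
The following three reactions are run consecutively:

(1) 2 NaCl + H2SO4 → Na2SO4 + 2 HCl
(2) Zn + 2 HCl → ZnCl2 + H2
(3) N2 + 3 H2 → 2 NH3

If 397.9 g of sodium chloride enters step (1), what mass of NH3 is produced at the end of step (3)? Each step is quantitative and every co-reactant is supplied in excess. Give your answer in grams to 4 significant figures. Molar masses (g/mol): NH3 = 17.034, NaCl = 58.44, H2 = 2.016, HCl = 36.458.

n(NaCl) = 397.9 / 58.44 = 6.8087 mol.
Reaction (1): NaCl→HCl ratio 2:2 ⇒ n(HCl) = 6.8087 mol.
Reaction (2): HCl→H2 ratio 2:1 ⇒ n(H2) = 3.4043 mol.
Reaction (3): H2→NH3 ratio 3:2 ⇒ n(NH3) = 2.2696 mol.
Mass of NH3 = 2.2696 × 17.034 = 38.660 g.

38.66 g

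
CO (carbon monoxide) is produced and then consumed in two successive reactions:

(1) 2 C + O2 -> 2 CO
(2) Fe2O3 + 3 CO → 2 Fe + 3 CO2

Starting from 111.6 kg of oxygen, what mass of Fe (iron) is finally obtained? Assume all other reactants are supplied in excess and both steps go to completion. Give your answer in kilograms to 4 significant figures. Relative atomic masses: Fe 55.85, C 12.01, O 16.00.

259.7 kg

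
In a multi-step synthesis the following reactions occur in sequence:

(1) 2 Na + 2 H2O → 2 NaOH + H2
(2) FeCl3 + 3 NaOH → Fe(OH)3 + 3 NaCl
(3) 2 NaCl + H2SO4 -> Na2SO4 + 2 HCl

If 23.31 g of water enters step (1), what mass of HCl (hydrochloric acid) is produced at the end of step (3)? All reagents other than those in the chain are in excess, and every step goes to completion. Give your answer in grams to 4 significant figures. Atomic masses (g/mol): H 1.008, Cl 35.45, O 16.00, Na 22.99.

M(H2O) = 2(1.008) + 16.00 = 18.016 g/mol.
M(HCl) = 1.008 + 35.45 = 36.458 g/mol.
n(H2O) = 23.31 / 18.016 = 1.2938 mol.
Reaction (1): H2O→NaOH ratio 2:2 ⇒ n(NaOH) = 1.2938 mol.
Reaction (2): NaOH→NaCl ratio 3:3 ⇒ n(NaCl) = 1.2938 mol.
Reaction (3): NaCl→HCl ratio 2:2 ⇒ n(HCl) = 1.2938 mol.
Mass of HCl = 1.2938 × 36.458 = 47.171 g.

47.17 g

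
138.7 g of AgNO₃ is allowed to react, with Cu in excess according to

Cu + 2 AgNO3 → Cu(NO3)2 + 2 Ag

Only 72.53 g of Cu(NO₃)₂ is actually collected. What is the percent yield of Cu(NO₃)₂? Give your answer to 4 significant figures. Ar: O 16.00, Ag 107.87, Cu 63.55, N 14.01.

94.72 %

M(AgNO3) = 107.87 + 14.01 + 3(16.00) = 169.88 g/mol.
M(Cu(NO3)2) = 63.55 + 2(14.01) + 6(16.00) = 187.57 g/mol.
n(AgNO3) = 138.70 g / 169.88 g/mol = 0.81646 mol.
From the equation the AgNO3:Cu(NO3)2 mole ratio is 2:1, so n(Cu(NO3)2) = 0.81646 × 1/2 = 0.40823 mol.
Mass of Cu(NO3)2 = 0.40823 mol × 187.57 g/mol = 76.572 g.
This is the theoretical yield. Percent yield = 72.53 g / 76.572 g × 100% = 94.722%.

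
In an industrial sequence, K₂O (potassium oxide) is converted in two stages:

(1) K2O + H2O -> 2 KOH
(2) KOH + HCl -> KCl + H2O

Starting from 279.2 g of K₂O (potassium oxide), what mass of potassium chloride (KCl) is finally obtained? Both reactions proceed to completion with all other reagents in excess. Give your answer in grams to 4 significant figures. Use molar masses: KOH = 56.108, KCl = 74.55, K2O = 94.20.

n(K2O) = 279.20 / 94.20 = 2.9639 mol.
Step 1 gives a 1:2 ratio of K2O to KOH, so n(KOH) = 5.9278 mol.
In step 2 the KOH:KCl ratio is 1:1, so n(KCl) = 5.9278 mol.
Mass of KCl = 5.9278 × 74.55 = 441.92 g.

441.9 g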